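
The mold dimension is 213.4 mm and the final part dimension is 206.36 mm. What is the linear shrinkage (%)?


Shrinkage = (mold - part) / mold * 100
= (213.4 - 206.36) / 213.4 * 100
= 7.04 / 213.4 * 100
= 3.3%

3.3%


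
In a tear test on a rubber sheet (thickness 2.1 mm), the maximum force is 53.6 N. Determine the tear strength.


Tear strength = force / thickness
= 53.6 / 2.1
= 25.52 N/mm

25.52 N/mm


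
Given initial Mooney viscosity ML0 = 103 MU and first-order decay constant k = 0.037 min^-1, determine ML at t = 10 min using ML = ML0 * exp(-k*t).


ML = ML0 * exp(-k * t)
ML = 103 * exp(-0.037 * 10)
ML = 103 * 0.6907
ML = 71.15 MU

71.15 MU


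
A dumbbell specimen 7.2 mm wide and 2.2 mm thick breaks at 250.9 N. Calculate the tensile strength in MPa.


Area = width * thickness = 7.2 * 2.2 = 15.84 mm^2
TS = force / area = 250.9 / 15.84 = 15.84 MPa

15.84 MPa


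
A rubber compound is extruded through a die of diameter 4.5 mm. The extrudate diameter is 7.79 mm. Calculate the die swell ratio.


Die swell ratio = D_extrudate / D_die
= 7.79 / 4.5
= 1.731

Die swell = 1.731


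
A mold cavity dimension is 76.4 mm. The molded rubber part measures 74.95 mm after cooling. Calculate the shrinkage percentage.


Shrinkage = (mold - part) / mold * 100
= (76.4 - 74.95) / 76.4 * 100
= 1.45 / 76.4 * 100
= 1.9%

1.9%


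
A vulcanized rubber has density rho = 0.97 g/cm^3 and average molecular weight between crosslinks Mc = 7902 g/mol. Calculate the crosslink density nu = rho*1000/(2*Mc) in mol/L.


nu = rho * 1000 / (2 * Mc)
nu = 0.97 * 1000 / (2 * 7902)
nu = 970.0 / 15804
nu = 0.0614 mol/L

0.0614 mol/L


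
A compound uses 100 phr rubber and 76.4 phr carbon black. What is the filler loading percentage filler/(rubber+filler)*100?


Filler % = filler / (rubber + filler) * 100
= 76.4 / (100 + 76.4) * 100
= 76.4 / 176.4 * 100
= 43.31%

43.31%


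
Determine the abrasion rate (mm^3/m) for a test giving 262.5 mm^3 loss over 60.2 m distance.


Rate = volume_loss / distance
= 262.5 / 60.2
= 4.36 mm^3/m

4.36 mm^3/m


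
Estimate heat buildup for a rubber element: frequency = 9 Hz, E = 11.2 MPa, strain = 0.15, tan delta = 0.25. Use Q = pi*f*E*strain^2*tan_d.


Q = pi * f * E * strain^2 * tan_d
= pi * 9 * 11.2 * 0.15^2 * 0.25
= pi * 9 * 11.2 * 0.0225 * 0.25
= 1.7813

Q = 1.7813


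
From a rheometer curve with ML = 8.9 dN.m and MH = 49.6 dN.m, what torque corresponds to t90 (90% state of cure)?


M90 = ML + 0.9 * (MH - ML)
M90 = 8.9 + 0.9 * (49.6 - 8.9)
M90 = 8.9 + 0.9 * 40.7
M90 = 45.53 dN.m

45.53 dN.m


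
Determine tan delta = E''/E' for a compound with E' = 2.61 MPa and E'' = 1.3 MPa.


tan delta = E'' / E'
= 1.3 / 2.61
= 0.4981

tan delta = 0.4981


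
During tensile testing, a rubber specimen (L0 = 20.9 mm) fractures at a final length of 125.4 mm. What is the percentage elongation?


Elongation = (Lf - L0) / L0 * 100
= (125.4 - 20.9) / 20.9 * 100
= 104.5 / 20.9 * 100
= 500.0%

500.0%


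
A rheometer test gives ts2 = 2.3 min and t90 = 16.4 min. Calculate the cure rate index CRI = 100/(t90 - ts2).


CRI = 100 / (t90 - ts2)
= 100 / (16.4 - 2.3)
= 100 / 14.1
= 7.09 min^-1

7.09 min^-1


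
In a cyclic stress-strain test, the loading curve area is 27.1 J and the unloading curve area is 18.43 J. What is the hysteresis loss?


Hysteresis loss = loading - unloading
= 27.1 - 18.43
= 8.67 J

8.67 J


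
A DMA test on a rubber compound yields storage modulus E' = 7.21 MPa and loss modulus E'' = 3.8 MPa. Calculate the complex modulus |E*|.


|E*| = sqrt(E'^2 + E''^2)
= sqrt(7.21^2 + 3.8^2)
= sqrt(51.9841 + 14.4400)
= 8.15 MPa

8.15 MPa


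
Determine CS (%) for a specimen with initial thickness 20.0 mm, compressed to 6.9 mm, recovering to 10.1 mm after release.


CS = (t0 - recovered) / (t0 - ts) * 100
= (20.0 - 10.1) / (20.0 - 6.9) * 100
= 9.9 / 13.1 * 100
= 75.6%

75.6%


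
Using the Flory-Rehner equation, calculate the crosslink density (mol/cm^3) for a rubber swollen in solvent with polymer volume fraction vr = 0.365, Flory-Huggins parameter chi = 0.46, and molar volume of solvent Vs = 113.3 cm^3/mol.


ln(1 - vr) = ln(1 - 0.365) = -0.4541
Numerator = -((-0.4541) + 0.365 + 0.46 * 0.365^2) = 0.0278
Denominator = 113.3 * (0.365^(1/3) - 0.365/2) = 60.2934
nu = 0.0278 / 60.2934 = 4.6185e-04 mol/cm^3

4.6185e-04 mol/cm^3


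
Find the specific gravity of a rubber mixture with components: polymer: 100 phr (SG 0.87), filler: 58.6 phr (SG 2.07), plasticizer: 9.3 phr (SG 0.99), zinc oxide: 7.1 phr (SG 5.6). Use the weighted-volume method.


Sum of weights = 175.0
Volume contributions:
  polymer: 100/0.87 = 114.9425
  filler: 58.6/2.07 = 28.3092
  plasticizer: 9.3/0.99 = 9.3939
  zinc oxide: 7.1/5.6 = 1.2679
Sum of volumes = 153.9135
SG = 175.0 / 153.9135 = 1.137

SG = 1.137


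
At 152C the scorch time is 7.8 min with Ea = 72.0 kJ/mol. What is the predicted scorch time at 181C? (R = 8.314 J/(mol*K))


Convert temperatures: T1 = 152 + 273.15 = 425.15 K, T2 = 181 + 273.15 = 454.15 K
ts2_new = 7.8 * exp(72000 / 8.314 * (1/454.15 - 1/425.15))
1/T2 - 1/T1 = -1.5020e-04
ts2_new = 2.12 min

2.12 min


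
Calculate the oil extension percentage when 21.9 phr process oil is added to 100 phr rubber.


Oil % = oil / (100 + oil) * 100
= 21.9 / (100 + 21.9) * 100
= 21.9 / 121.9 * 100
= 17.97%

17.97%


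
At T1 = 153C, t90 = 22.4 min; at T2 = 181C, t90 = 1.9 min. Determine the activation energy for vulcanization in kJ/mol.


T1 = 426.15 K, T2 = 454.15 K
1/T1 - 1/T2 = 1.4468e-04
ln(t1/t2) = ln(22.4/1.9) = 2.4672
Ea = 8.314 * 2.4672 / 1.4468e-04 = 141781.4461 J/mol
Ea = 141.78 kJ/mol

141.78 kJ/mol


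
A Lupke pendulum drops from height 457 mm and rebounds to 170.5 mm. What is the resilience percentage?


Resilience = h_rebound / h_drop * 100
= 170.5 / 457 * 100
= 37.3%

37.3%


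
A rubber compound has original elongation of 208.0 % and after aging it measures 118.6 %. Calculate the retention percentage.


Retention = aged / original * 100
= 118.6 / 208.0 * 100
= 57.0%

57.0%


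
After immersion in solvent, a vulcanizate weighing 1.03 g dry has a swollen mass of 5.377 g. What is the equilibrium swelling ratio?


Q = W_swollen / W_dry
Q = 5.377 / 1.03
Q = 5.22

Q = 5.22


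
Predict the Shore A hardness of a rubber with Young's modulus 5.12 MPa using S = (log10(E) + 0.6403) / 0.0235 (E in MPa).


log10(E) = 0.0235*S - 0.6403  =>  S = (log10(E) + 0.6403) / 0.0235
log10(5.12) = 0.709270
S = (0.709270 + 0.6403) / 0.0235 = 1.349570 / 0.0235
S = 57.4

Shore A = 57.4


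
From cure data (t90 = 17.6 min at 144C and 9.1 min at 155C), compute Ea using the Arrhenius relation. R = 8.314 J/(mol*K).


T1 = 417.15 K, T2 = 428.15 K
1/T1 - 1/T2 = 6.1589e-05
ln(t1/t2) = ln(17.6/9.1) = 0.6596
Ea = 8.314 * 0.6596 / 6.1589e-05 = 89043.5163 J/mol
Ea = 89.04 kJ/mol

89.04 kJ/mol


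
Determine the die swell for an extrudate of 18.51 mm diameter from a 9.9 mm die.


Die swell ratio = D_extrudate / D_die
= 18.51 / 9.9
= 1.87

Die swell = 1.87


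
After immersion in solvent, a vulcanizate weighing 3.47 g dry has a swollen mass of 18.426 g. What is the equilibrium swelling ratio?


Q = W_swollen / W_dry
Q = 18.426 / 3.47
Q = 5.31

Q = 5.31


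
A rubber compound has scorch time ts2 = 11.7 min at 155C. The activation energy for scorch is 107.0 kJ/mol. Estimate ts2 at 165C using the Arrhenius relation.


Convert temperatures: T1 = 155 + 273.15 = 428.15 K, T2 = 165 + 273.15 = 438.15 K
ts2_new = 11.7 * exp(107000 / 8.314 * (1/438.15 - 1/428.15))
1/T2 - 1/T1 = -5.3307e-05
ts2_new = 5.89 min

5.89 min


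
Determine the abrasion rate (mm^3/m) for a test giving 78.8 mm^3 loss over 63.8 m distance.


Rate = volume_loss / distance
= 78.8 / 63.8
= 1.235 mm^3/m

1.235 mm^3/m


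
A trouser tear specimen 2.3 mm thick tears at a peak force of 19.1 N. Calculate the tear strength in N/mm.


Tear strength = force / thickness
= 19.1 / 2.3
= 8.3 N/mm

8.3 N/mm


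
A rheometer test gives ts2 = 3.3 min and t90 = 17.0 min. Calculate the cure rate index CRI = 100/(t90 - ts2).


CRI = 100 / (t90 - ts2)
= 100 / (17.0 - 3.3)
= 100 / 13.7
= 7.3 min^-1

7.3 min^-1


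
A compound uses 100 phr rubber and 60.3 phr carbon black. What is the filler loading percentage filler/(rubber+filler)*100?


Filler % = filler / (rubber + filler) * 100
= 60.3 / (100 + 60.3) * 100
= 60.3 / 160.3 * 100
= 37.62%

37.62%


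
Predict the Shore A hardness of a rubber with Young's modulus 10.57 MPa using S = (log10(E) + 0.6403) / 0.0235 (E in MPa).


log10(E) = 0.0235*S - 0.6403  =>  S = (log10(E) + 0.6403) / 0.0235
log10(10.57) = 1.024075
S = (1.024075 + 0.6403) / 0.0235 = 1.664375 / 0.0235
S = 70.8

Shore A = 70.8


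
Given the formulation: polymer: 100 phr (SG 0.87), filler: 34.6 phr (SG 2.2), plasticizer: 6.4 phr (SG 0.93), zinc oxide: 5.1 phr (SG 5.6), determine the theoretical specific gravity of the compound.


Sum of weights = 146.1
Volume contributions:
  polymer: 100/0.87 = 114.9425
  filler: 34.6/2.2 = 15.7273
  plasticizer: 6.4/0.93 = 6.8817
  zinc oxide: 5.1/5.6 = 0.9107
Sum of volumes = 138.4622
SG = 146.1 / 138.4622 = 1.055

SG = 1.055


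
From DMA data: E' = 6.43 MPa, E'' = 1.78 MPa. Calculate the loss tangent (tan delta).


tan delta = E'' / E'
= 1.78 / 6.43
= 0.2768

tan delta = 0.2768


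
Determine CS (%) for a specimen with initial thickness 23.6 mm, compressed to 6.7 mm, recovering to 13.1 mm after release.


CS = (t0 - recovered) / (t0 - ts) * 100
= (23.6 - 13.1) / (23.6 - 6.7) * 100
= 10.5 / 16.9 * 100
= 62.1%

62.1%


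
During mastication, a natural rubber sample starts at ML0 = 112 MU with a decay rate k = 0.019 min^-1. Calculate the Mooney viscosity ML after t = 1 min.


ML = ML0 * exp(-k * t)
ML = 112 * exp(-0.019 * 1)
ML = 112 * 0.9812
ML = 109.89 MU

109.89 MU


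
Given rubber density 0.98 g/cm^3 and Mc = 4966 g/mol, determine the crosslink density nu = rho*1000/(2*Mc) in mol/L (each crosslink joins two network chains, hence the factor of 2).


nu = rho * 1000 / (2 * Mc)
nu = 0.98 * 1000 / (2 * 4966)
nu = 980.0 / 9932
nu = 0.0987 mol/L

0.0987 mol/L


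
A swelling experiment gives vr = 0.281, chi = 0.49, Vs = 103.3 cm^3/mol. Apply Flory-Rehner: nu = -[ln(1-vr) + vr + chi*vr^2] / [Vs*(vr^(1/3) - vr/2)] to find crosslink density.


ln(1 - vr) = ln(1 - 0.281) = -0.3299
Numerator = -((-0.3299) + 0.281 + 0.49 * 0.281^2) = 0.0102
Denominator = 103.3 * (0.281^(1/3) - 0.281/2) = 53.1469
nu = 0.0102 / 53.1469 = 1.9198e-04 mol/cm^3

1.9198e-04 mol/cm^3


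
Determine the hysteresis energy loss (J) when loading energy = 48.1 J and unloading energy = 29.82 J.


Hysteresis loss = loading - unloading
= 48.1 - 29.82
= 18.28 J

18.28 J


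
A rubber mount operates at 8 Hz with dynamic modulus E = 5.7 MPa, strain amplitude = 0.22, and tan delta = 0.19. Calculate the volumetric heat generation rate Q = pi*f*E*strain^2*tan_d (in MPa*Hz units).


Q = pi * f * E * strain^2 * tan_d
= pi * 8 * 5.7 * 0.22^2 * 0.19
= pi * 8 * 5.7 * 0.0484 * 0.19
= 1.3174

Q = 1.3174


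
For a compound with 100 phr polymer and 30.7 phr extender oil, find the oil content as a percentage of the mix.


Oil % = oil / (100 + oil) * 100
= 30.7 / (100 + 30.7) * 100
= 30.7 / 130.7 * 100
= 23.49%

23.49%


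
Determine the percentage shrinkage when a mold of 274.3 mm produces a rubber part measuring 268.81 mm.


Shrinkage = (mold - part) / mold * 100
= (274.3 - 268.81) / 274.3 * 100
= 5.49 / 274.3 * 100
= 2.0%

2.0%


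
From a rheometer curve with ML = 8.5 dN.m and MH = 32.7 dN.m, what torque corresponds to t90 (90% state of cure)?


M90 = ML + 0.9 * (MH - ML)
M90 = 8.5 + 0.9 * (32.7 - 8.5)
M90 = 8.5 + 0.9 * 24.2
M90 = 30.28 dN.m

30.28 dN.m


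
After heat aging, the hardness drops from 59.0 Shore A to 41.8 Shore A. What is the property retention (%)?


Retention = aged / original * 100
= 41.8 / 59.0 * 100
= 70.8%

70.8%


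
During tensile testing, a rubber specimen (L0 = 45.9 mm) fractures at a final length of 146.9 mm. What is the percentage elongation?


Elongation = (Lf - L0) / L0 * 100
= (146.9 - 45.9) / 45.9 * 100
= 101.0 / 45.9 * 100
= 220.0%

220.0%


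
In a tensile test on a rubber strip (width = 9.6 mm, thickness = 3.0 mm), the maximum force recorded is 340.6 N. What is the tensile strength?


Area = width * thickness = 9.6 * 3.0 = 28.8 mm^2
TS = force / area = 340.6 / 28.8 = 11.83 MPa

11.83 MPa


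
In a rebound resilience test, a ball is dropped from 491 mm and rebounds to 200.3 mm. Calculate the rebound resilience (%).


Resilience = h_rebound / h_drop * 100
= 200.3 / 491 * 100
= 40.8%

40.8%


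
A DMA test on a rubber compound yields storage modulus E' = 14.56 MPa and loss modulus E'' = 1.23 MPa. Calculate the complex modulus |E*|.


|E*| = sqrt(E'^2 + E''^2)
= sqrt(14.56^2 + 1.23^2)
= sqrt(211.9936 + 1.5129)
= 14.612 MPa

14.612 MPa


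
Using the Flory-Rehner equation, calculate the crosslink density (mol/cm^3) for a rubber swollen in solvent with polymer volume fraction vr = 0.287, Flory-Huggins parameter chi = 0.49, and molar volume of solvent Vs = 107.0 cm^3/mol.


ln(1 - vr) = ln(1 - 0.287) = -0.3383
Numerator = -((-0.3383) + 0.287 + 0.49 * 0.287^2) = 0.0109
Denominator = 107.0 * (0.287^(1/3) - 0.287/2) = 55.2249
nu = 0.0109 / 55.2249 = 1.9761e-04 mol/cm^3

1.9761e-04 mol/cm^3


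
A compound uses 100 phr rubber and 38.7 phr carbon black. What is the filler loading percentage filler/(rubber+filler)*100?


Filler % = filler / (rubber + filler) * 100
= 38.7 / (100 + 38.7) * 100
= 38.7 / 138.7 * 100
= 27.9%

27.9%


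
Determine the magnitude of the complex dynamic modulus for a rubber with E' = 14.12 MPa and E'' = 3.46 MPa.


|E*| = sqrt(E'^2 + E''^2)
= sqrt(14.12^2 + 3.46^2)
= sqrt(199.3744 + 11.9716)
= 14.538 MPa

14.538 MPa


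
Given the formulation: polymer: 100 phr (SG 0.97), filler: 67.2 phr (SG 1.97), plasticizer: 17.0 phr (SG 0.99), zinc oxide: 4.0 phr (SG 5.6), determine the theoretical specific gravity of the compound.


Sum of weights = 188.2
Volume contributions:
  polymer: 100/0.97 = 103.0928
  filler: 67.2/1.97 = 34.1117
  plasticizer: 17.0/0.99 = 17.1717
  zinc oxide: 4.0/5.6 = 0.7143
Sum of volumes = 155.0905
SG = 188.2 / 155.0905 = 1.213

SG = 1.213


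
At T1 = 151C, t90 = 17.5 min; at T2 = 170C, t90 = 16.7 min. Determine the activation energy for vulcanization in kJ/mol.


T1 = 424.15 K, T2 = 443.15 K
1/T1 - 1/T2 = 1.0108e-04
ln(t1/t2) = ln(17.5/16.7) = 0.0468
Ea = 8.314 * 0.0468 / 1.0108e-04 = 3848.5732 J/mol
Ea = 3.85 kJ/mol

3.85 kJ/mol


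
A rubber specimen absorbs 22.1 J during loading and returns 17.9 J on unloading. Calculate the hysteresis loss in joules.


Hysteresis loss = loading - unloading
= 22.1 - 17.9
= 4.2 J

4.2 J


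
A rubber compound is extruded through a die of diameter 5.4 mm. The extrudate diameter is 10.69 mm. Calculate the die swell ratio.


Die swell ratio = D_extrudate / D_die
= 10.69 / 5.4
= 1.98

Die swell = 1.98


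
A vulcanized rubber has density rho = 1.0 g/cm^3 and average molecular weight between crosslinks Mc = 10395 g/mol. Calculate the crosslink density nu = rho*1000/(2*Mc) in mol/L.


nu = rho * 1000 / (2 * Mc)
nu = 1.0 * 1000 / (2 * 10395)
nu = 1000.0 / 20790
nu = 0.0481 mol/L

0.0481 mol/L


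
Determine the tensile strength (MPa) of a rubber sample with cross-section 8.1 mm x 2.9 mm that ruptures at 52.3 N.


Area = width * thickness = 8.1 * 2.9 = 23.49 mm^2
TS = force / area = 52.3 / 23.49 = 2.23 MPa

2.23 MPa


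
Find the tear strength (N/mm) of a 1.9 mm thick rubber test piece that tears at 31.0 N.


Tear strength = force / thickness
= 31.0 / 1.9
= 16.32 N/mm

16.32 N/mm


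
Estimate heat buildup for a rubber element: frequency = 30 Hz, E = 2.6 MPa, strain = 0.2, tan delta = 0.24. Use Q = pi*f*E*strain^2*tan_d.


Q = pi * f * E * strain^2 * tan_d
= pi * 30 * 2.6 * 0.2^2 * 0.24
= pi * 30 * 2.6 * 0.0400 * 0.24
= 2.3524

Q = 2.3524


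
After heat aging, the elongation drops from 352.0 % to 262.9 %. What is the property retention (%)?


Retention = aged / original * 100
= 262.9 / 352.0 * 100
= 74.7%

74.7%


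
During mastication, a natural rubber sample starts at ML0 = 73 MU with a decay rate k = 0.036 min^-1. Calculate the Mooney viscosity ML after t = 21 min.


ML = ML0 * exp(-k * t)
ML = 73 * exp(-0.036 * 21)
ML = 73 * 0.4695
ML = 34.28 MU

34.28 MU


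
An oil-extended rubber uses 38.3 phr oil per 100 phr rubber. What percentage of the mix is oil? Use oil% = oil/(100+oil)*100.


Oil % = oil / (100 + oil) * 100
= 38.3 / (100 + 38.3) * 100
= 38.3 / 138.3 * 100
= 27.69%

27.69%


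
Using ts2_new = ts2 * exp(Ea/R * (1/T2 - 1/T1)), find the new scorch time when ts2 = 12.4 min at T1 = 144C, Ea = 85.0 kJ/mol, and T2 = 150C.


Convert temperatures: T1 = 144 + 273.15 = 417.15 K, T2 = 150 + 273.15 = 423.15 K
ts2_new = 12.4 * exp(85000 / 8.314 * (1/423.15 - 1/417.15))
1/T2 - 1/T1 = -3.3991e-05
ts2_new = 8.76 min

8.76 min


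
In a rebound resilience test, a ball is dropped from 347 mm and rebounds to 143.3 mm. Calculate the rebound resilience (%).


Resilience = h_rebound / h_drop * 100
= 143.3 / 347 * 100
= 41.3%

41.3%


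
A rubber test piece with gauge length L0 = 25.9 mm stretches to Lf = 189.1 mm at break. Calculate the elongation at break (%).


Elongation = (Lf - L0) / L0 * 100
= (189.1 - 25.9) / 25.9 * 100
= 163.2 / 25.9 * 100
= 630.1%

630.1%


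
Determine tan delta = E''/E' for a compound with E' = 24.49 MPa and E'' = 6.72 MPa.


tan delta = E'' / E'
= 6.72 / 24.49
= 0.2744

tan delta = 0.2744


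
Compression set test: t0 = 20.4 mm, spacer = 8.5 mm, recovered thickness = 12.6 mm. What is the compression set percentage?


CS = (t0 - recovered) / (t0 - ts) * 100
= (20.4 - 12.6) / (20.4 - 8.5) * 100
= 7.8 / 11.9 * 100
= 65.5%

65.5%


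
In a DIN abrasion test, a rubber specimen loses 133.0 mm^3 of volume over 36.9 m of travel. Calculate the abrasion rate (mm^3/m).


Rate = volume_loss / distance
= 133.0 / 36.9
= 3.604 mm^3/m

3.604 mm^3/m


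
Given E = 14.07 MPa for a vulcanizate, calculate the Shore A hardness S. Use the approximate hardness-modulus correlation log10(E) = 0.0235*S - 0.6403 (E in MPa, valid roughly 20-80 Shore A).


log10(E) = 0.0235*S - 0.6403  =>  S = (log10(E) + 0.6403) / 0.0235
log10(14.07) = 1.148294
S = (1.148294 + 0.6403) / 0.0235 = 1.788594 / 0.0235
S = 76.1

Shore A = 76.1


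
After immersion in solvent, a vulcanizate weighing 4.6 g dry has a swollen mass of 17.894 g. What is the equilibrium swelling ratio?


Q = W_swollen / W_dry
Q = 17.894 / 4.6
Q = 3.89

Q = 3.89


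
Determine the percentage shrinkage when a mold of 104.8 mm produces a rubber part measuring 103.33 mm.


Shrinkage = (mold - part) / mold * 100
= (104.8 - 103.33) / 104.8 * 100
= 1.47 / 104.8 * 100
= 1.4%

1.4%


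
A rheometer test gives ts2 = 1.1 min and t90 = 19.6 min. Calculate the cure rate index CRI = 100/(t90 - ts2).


CRI = 100 / (t90 - ts2)
= 100 / (19.6 - 1.1)
= 100 / 18.5
= 5.41 min^-1

5.41 min^-1


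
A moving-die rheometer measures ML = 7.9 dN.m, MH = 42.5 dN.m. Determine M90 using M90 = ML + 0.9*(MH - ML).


M90 = ML + 0.9 * (MH - ML)
M90 = 7.9 + 0.9 * (42.5 - 7.9)
M90 = 7.9 + 0.9 * 34.6
M90 = 39.04 dN.m

39.04 dN.m


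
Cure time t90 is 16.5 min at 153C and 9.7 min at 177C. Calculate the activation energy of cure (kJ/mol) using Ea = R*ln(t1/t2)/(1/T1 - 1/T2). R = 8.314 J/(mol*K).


T1 = 426.15 K, T2 = 450.15 K
1/T1 - 1/T2 = 1.2511e-04
ln(t1/t2) = ln(16.5/9.7) = 0.5312
Ea = 8.314 * 0.5312 / 1.2511e-04 = 35302.4457 J/mol
Ea = 35.3 kJ/mol

35.3 kJ/mol


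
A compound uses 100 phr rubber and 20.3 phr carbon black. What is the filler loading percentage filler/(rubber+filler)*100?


Filler % = filler / (rubber + filler) * 100
= 20.3 / (100 + 20.3) * 100
= 20.3 / 120.3 * 100
= 16.87%

16.87%


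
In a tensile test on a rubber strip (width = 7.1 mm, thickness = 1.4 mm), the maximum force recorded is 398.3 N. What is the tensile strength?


Area = width * thickness = 7.1 * 1.4 = 9.94 mm^2
TS = force / area = 398.3 / 9.94 = 40.07 MPa

40.07 MPa


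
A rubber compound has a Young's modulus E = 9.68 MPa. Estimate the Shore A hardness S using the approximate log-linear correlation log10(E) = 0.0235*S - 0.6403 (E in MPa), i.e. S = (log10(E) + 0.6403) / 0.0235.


log10(E) = 0.0235*S - 0.6403  =>  S = (log10(E) + 0.6403) / 0.0235
log10(9.68) = 0.985875
S = (0.985875 + 0.6403) / 0.0235 = 1.626175 / 0.0235
S = 69.2

Shore A = 69.2


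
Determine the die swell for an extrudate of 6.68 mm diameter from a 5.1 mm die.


Die swell ratio = D_extrudate / D_die
= 6.68 / 5.1
= 1.31

Die swell = 1.31


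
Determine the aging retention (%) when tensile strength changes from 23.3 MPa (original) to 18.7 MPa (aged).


Retention = aged / original * 100
= 18.7 / 23.3 * 100
= 80.3%

80.3%


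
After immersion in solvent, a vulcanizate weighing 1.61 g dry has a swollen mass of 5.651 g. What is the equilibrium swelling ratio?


Q = W_swollen / W_dry
Q = 5.651 / 1.61
Q = 3.51

Q = 3.51


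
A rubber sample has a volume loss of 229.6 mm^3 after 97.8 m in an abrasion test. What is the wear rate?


Rate = volume_loss / distance
= 229.6 / 97.8
= 2.348 mm^3/m

2.348 mm^3/m


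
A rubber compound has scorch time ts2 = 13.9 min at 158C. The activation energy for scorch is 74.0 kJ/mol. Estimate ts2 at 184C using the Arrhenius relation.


Convert temperatures: T1 = 158 + 273.15 = 431.15 K, T2 = 184 + 273.15 = 457.15 K
ts2_new = 13.9 * exp(74000 / 8.314 * (1/457.15 - 1/431.15))
1/T2 - 1/T1 = -1.3191e-04
ts2_new = 4.3 min

4.3 min


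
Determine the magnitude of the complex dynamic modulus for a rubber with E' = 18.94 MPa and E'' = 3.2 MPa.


|E*| = sqrt(E'^2 + E''^2)
= sqrt(18.94^2 + 3.2^2)
= sqrt(358.7236 + 10.2400)
= 19.208 MPa

19.208 MPa


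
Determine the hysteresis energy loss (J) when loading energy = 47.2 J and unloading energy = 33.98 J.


Hysteresis loss = loading - unloading
= 47.2 - 33.98
= 13.22 J

13.22 J


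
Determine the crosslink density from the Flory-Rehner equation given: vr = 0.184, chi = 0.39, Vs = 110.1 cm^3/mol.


ln(1 - vr) = ln(1 - 0.184) = -0.2033
Numerator = -((-0.2033) + 0.184 + 0.39 * 0.184^2) = 0.0061
Denominator = 110.1 * (0.184^(1/3) - 0.184/2) = 52.4928
nu = 0.0061 / 52.4928 = 1.1691e-04 mol/cm^3

1.1691e-04 mol/cm^3


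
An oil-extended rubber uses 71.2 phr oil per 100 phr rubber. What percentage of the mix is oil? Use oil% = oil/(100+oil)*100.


Oil % = oil / (100 + oil) * 100
= 71.2 / (100 + 71.2) * 100
= 71.2 / 171.2 * 100
= 41.59%

41.59%


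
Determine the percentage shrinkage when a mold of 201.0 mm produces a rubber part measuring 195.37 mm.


Shrinkage = (mold - part) / mold * 100
= (201.0 - 195.37) / 201.0 * 100
= 5.63 / 201.0 * 100
= 2.8%

2.8%


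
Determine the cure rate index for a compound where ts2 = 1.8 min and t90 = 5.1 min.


CRI = 100 / (t90 - ts2)
= 100 / (5.1 - 1.8)
= 100 / 3.3
= 30.3 min^-1

30.3 min^-1


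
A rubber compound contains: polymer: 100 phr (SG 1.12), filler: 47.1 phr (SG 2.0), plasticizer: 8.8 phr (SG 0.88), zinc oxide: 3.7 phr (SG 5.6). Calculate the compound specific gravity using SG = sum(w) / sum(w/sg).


Sum of weights = 159.6
Volume contributions:
  polymer: 100/1.12 = 89.2857
  filler: 47.1/2.0 = 23.5500
  plasticizer: 8.8/0.88 = 10.0000
  zinc oxide: 3.7/5.6 = 0.6607
Sum of volumes = 123.4964
SG = 159.6 / 123.4964 = 1.292

SG = 1.292


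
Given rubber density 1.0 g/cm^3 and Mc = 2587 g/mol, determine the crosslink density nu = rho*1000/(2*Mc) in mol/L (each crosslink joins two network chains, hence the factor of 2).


nu = rho * 1000 / (2 * Mc)
nu = 1.0 * 1000 / (2 * 2587)
nu = 1000.0 / 5174
nu = 0.1933 mol/L

0.1933 mol/L


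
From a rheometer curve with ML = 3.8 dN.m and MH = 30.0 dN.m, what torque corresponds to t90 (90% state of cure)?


M90 = ML + 0.9 * (MH - ML)
M90 = 3.8 + 0.9 * (30.0 - 3.8)
M90 = 3.8 + 0.9 * 26.2
M90 = 27.38 dN.m

27.38 dN.m


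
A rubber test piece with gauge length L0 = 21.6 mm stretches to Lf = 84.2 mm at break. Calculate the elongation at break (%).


Elongation = (Lf - L0) / L0 * 100
= (84.2 - 21.6) / 21.6 * 100
= 62.6 / 21.6 * 100
= 289.8%

289.8%


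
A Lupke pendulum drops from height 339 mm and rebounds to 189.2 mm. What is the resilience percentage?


Resilience = h_rebound / h_drop * 100
= 189.2 / 339 * 100
= 55.8%

55.8%


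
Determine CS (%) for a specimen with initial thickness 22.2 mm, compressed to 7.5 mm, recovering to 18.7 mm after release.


CS = (t0 - recovered) / (t0 - ts) * 100
= (22.2 - 18.7) / (22.2 - 7.5) * 100
= 3.5 / 14.7 * 100
= 23.8%

23.8%


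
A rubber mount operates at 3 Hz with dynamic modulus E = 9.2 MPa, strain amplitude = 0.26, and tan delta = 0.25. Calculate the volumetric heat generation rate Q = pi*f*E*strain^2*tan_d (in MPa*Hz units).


Q = pi * f * E * strain^2 * tan_d
= pi * 3 * 9.2 * 0.26^2 * 0.25
= pi * 3 * 9.2 * 0.0676 * 0.25
= 1.4654

Q = 1.4654


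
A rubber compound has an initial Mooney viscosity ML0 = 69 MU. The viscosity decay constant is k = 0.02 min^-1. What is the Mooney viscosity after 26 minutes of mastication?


ML = ML0 * exp(-k * t)
ML = 69 * exp(-0.02 * 26)
ML = 69 * 0.5945
ML = 41.02 MU

41.02 MU


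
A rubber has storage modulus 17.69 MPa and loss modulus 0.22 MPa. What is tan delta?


tan delta = E'' / E'
= 0.22 / 17.69
= 0.0124

tan delta = 0.0124


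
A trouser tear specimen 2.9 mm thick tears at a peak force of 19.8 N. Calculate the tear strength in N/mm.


Tear strength = force / thickness
= 19.8 / 2.9
= 6.83 N/mm

6.83 N/mm


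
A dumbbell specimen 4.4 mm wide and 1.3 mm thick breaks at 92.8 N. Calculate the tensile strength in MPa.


Area = width * thickness = 4.4 * 1.3 = 5.72 mm^2
TS = force / area = 92.8 / 5.72 = 16.22 MPa

16.22 MPa


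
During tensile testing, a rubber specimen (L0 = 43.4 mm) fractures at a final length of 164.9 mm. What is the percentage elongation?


Elongation = (Lf - L0) / L0 * 100
= (164.9 - 43.4) / 43.4 * 100
= 121.5 / 43.4 * 100
= 280.0%

280.0%


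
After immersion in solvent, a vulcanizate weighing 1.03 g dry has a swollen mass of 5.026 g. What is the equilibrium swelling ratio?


Q = W_swollen / W_dry
Q = 5.026 / 1.03
Q = 4.88

Q = 4.88


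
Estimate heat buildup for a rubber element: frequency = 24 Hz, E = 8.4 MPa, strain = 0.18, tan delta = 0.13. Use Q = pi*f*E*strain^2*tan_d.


Q = pi * f * E * strain^2 * tan_d
= pi * 24 * 8.4 * 0.18^2 * 0.13
= pi * 24 * 8.4 * 0.0324 * 0.13
= 2.6676

Q = 2.6676


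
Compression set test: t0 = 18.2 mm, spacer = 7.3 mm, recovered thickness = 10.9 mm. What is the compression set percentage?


CS = (t0 - recovered) / (t0 - ts) * 100
= (18.2 - 10.9) / (18.2 - 7.3) * 100
= 7.3 / 10.9 * 100
= 67.0%

67.0%


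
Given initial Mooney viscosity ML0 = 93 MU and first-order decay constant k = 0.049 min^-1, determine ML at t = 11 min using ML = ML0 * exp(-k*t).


ML = ML0 * exp(-k * t)
ML = 93 * exp(-0.049 * 11)
ML = 93 * 0.5833
ML = 54.25 MU

54.25 MU


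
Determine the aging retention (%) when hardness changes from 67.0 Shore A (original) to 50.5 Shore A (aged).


Retention = aged / original * 100
= 50.5 / 67.0 * 100
= 75.4%

75.4%


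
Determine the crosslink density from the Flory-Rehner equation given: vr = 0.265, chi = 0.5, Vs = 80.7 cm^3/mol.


ln(1 - vr) = ln(1 - 0.265) = -0.3079
Numerator = -((-0.3079) + 0.265 + 0.5 * 0.265^2) = 0.0078
Denominator = 80.7 * (0.265^(1/3) - 0.265/2) = 41.1421
nu = 0.0078 / 41.1421 = 1.8891e-04 mol/cm^3

1.8891e-04 mol/cm^3


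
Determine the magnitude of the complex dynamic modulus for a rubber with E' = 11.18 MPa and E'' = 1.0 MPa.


|E*| = sqrt(E'^2 + E''^2)
= sqrt(11.18^2 + 1.0^2)
= sqrt(124.9924 + 1.0000)
= 11.225 MPa

11.225 MPa


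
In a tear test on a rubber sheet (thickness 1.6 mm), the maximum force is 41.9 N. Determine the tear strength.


Tear strength = force / thickness
= 41.9 / 1.6
= 26.19 N/mm

26.19 N/mm


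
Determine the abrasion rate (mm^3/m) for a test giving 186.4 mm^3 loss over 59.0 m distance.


Rate = volume_loss / distance
= 186.4 / 59.0
= 3.159 mm^3/m

3.159 mm^3/m


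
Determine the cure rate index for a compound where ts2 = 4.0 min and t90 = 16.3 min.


CRI = 100 / (t90 - ts2)
= 100 / (16.3 - 4.0)
= 100 / 12.3
= 8.13 min^-1

8.13 min^-1


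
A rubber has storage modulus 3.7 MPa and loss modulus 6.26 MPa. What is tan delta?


tan delta = E'' / E'
= 6.26 / 3.7
= 1.6919

tan delta = 1.6919


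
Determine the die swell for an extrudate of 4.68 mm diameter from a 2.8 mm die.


Die swell ratio = D_extrudate / D_die
= 4.68 / 2.8
= 1.671

Die swell = 1.671


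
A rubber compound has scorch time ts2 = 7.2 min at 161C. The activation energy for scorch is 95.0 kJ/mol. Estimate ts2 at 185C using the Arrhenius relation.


Convert temperatures: T1 = 161 + 273.15 = 434.15 K, T2 = 185 + 273.15 = 458.15 K
ts2_new = 7.2 * exp(95000 / 8.314 * (1/458.15 - 1/434.15))
1/T2 - 1/T1 = -1.2066e-04
ts2_new = 1.81 min

1.81 min


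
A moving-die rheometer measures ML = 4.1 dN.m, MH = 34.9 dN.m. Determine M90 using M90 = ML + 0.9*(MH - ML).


M90 = ML + 0.9 * (MH - ML)
M90 = 4.1 + 0.9 * (34.9 - 4.1)
M90 = 4.1 + 0.9 * 30.8
M90 = 31.82 dN.m

31.82 dN.m


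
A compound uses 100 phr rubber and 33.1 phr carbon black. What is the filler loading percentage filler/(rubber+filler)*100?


Filler % = filler / (rubber + filler) * 100
= 33.1 / (100 + 33.1) * 100
= 33.1 / 133.1 * 100
= 24.87%

24.87%


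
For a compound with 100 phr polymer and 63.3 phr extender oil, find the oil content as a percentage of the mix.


Oil % = oil / (100 + oil) * 100
= 63.3 / (100 + 63.3) * 100
= 63.3 / 163.3 * 100
= 38.76%

38.76%


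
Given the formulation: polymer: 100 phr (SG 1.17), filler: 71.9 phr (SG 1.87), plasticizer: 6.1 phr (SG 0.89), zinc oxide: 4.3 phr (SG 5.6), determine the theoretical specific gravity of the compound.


Sum of weights = 182.3
Volume contributions:
  polymer: 100/1.17 = 85.4701
  filler: 71.9/1.87 = 38.4492
  plasticizer: 6.1/0.89 = 6.8539
  zinc oxide: 4.3/5.6 = 0.7679
Sum of volumes = 131.5411
SG = 182.3 / 131.5411 = 1.386

SG = 1.386


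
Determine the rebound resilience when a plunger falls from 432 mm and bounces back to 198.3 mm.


Resilience = h_rebound / h_drop * 100
= 198.3 / 432 * 100
= 45.9%

45.9%


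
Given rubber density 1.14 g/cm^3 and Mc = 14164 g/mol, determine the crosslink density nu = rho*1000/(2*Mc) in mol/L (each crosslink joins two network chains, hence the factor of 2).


nu = rho * 1000 / (2 * Mc)
nu = 1.14 * 1000 / (2 * 14164)
nu = 1140.0 / 28328
nu = 0.0402 mol/L

0.0402 mol/L


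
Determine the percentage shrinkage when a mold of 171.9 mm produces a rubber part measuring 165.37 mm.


Shrinkage = (mold - part) / mold * 100
= (171.9 - 165.37) / 171.9 * 100
= 6.53 / 171.9 * 100
= 3.8%

3.8%


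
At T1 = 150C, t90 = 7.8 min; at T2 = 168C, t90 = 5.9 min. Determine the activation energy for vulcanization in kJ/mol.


T1 = 423.15 K, T2 = 441.15 K
1/T1 - 1/T2 = 9.6425e-05
ln(t1/t2) = ln(7.8/5.9) = 0.2792
Ea = 8.314 * 0.2792 / 9.6425e-05 = 24070.7178 J/mol
Ea = 24.07 kJ/mol

24.07 kJ/mol


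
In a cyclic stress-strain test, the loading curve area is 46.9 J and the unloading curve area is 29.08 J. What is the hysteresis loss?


Hysteresis loss = loading - unloading
= 46.9 - 29.08
= 17.82 J

17.82 J


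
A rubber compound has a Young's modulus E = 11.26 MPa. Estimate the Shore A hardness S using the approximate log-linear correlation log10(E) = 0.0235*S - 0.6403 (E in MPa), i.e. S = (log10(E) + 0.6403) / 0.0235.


log10(E) = 0.0235*S - 0.6403  =>  S = (log10(E) + 0.6403) / 0.0235
log10(11.26) = 1.051538
S = (1.051538 + 0.6403) / 0.0235 = 1.691838 / 0.0235
S = 72.0

Shore A = 72.0


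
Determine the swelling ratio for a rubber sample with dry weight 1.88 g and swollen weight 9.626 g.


Q = W_swollen / W_dry
Q = 9.626 / 1.88
Q = 5.12

Q = 5.12


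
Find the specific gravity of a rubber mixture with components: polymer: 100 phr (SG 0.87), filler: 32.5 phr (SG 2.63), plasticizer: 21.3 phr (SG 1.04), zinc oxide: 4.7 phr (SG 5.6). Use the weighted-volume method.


Sum of weights = 158.5
Volume contributions:
  polymer: 100/0.87 = 114.9425
  filler: 32.5/2.63 = 12.3574
  plasticizer: 21.3/1.04 = 20.4808
  zinc oxide: 4.7/5.6 = 0.8393
Sum of volumes = 148.6200
SG = 158.5 / 148.6200 = 1.066

SG = 1.066


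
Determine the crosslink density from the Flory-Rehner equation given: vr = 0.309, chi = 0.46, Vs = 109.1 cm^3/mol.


ln(1 - vr) = ln(1 - 0.309) = -0.3696
Numerator = -((-0.3696) + 0.309 + 0.46 * 0.309^2) = 0.0167
Denominator = 109.1 * (0.309^(1/3) - 0.309/2) = 56.9024
nu = 0.0167 / 56.9024 = 2.9338e-04 mol/cm^3

2.9338e-04 mol/cm^3


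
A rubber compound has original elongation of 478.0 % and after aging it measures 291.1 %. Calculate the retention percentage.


Retention = aged / original * 100
= 291.1 / 478.0 * 100
= 60.9%

60.9%


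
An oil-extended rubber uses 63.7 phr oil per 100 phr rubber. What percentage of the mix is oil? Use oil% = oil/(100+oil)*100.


Oil % = oil / (100 + oil) * 100
= 63.7 / (100 + 63.7) * 100
= 63.7 / 163.7 * 100
= 38.91%

38.91%


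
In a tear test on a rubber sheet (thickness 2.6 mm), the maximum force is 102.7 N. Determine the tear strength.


Tear strength = force / thickness
= 102.7 / 2.6
= 39.5 N/mm

39.5 N/mm


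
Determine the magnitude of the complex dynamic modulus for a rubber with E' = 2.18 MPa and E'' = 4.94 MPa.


|E*| = sqrt(E'^2 + E''^2)
= sqrt(2.18^2 + 4.94^2)
= sqrt(4.7524 + 24.4036)
= 5.4 MPa

5.4 MPa


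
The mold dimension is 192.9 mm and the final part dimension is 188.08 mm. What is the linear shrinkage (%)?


Shrinkage = (mold - part) / mold * 100
= (192.9 - 188.08) / 192.9 * 100
= 4.82 / 192.9 * 100
= 2.5%

2.5%


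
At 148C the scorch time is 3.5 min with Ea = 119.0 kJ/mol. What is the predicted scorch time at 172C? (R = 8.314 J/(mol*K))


Convert temperatures: T1 = 148 + 273.15 = 421.15 K, T2 = 172 + 273.15 = 445.15 K
ts2_new = 3.5 * exp(119000 / 8.314 * (1/445.15 - 1/421.15))
1/T2 - 1/T1 = -1.2802e-04
ts2_new = 0.56 min

0.56 min


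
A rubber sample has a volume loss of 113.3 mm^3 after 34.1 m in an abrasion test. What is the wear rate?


Rate = volume_loss / distance
= 113.3 / 34.1
= 3.323 mm^3/m

3.323 mm^3/m


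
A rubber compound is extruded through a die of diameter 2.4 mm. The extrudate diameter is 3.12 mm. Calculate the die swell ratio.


Die swell ratio = D_extrudate / D_die
= 3.12 / 2.4
= 1.3

Die swell = 1.3


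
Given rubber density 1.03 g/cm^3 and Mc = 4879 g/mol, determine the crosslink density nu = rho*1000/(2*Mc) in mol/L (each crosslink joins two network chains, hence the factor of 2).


nu = rho * 1000 / (2 * Mc)
nu = 1.03 * 1000 / (2 * 4879)
nu = 1030.0 / 9758
nu = 0.1056 mol/L

0.1056 mol/L


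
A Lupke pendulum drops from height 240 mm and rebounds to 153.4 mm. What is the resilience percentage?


Resilience = h_rebound / h_drop * 100
= 153.4 / 240 * 100
= 63.9%

63.9%


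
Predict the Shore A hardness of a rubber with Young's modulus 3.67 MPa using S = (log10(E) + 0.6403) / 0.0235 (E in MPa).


log10(E) = 0.0235*S - 0.6403  =>  S = (log10(E) + 0.6403) / 0.0235
log10(3.67) = 0.564666
S = (0.564666 + 0.6403) / 0.0235 = 1.204966 / 0.0235
S = 51.3

Shore A = 51.3


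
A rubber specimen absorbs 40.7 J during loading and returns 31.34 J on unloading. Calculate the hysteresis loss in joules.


Hysteresis loss = loading - unloading
= 40.7 - 31.34
= 9.36 J

9.36 J


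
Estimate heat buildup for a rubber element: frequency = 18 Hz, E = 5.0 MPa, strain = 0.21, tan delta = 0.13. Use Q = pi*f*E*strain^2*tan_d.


Q = pi * f * E * strain^2 * tan_d
= pi * 18 * 5.0 * 0.21^2 * 0.13
= pi * 18 * 5.0 * 0.0441 * 0.13
= 1.6210

Q = 1.6210


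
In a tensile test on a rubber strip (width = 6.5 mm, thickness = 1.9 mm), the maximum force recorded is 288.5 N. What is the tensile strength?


Area = width * thickness = 6.5 * 1.9 = 12.35 mm^2
TS = force / area = 288.5 / 12.35 = 23.36 MPa

23.36 MPa


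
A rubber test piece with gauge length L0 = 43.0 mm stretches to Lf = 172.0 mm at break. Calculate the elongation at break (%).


Elongation = (Lf - L0) / L0 * 100
= (172.0 - 43.0) / 43.0 * 100
= 129.0 / 43.0 * 100
= 300.0%

300.0%


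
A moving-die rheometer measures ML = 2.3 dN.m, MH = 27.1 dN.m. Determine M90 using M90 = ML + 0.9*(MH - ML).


M90 = ML + 0.9 * (MH - ML)
M90 = 2.3 + 0.9 * (27.1 - 2.3)
M90 = 2.3 + 0.9 * 24.8
M90 = 24.62 dN.m

24.62 dN.m


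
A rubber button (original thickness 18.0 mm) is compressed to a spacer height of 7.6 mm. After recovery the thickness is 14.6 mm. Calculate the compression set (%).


CS = (t0 - recovered) / (t0 - ts) * 100
= (18.0 - 14.6) / (18.0 - 7.6) * 100
= 3.4 / 10.4 * 100
= 32.7%

32.7%


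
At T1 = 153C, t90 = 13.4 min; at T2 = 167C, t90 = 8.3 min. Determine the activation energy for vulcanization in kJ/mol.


T1 = 426.15 K, T2 = 440.15 K
1/T1 - 1/T2 = 7.4639e-05
ln(t1/t2) = ln(13.4/8.3) = 0.4790
Ea = 8.314 * 0.4790 / 7.4639e-05 = 53355.5946 J/mol
Ea = 53.36 kJ/mol

53.36 kJ/mol


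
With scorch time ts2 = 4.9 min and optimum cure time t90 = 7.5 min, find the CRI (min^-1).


CRI = 100 / (t90 - ts2)
= 100 / (7.5 - 4.9)
= 100 / 2.6
= 38.46 min^-1

38.46 min^-1


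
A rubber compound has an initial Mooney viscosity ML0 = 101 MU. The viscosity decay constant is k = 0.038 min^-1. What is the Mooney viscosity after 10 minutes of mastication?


ML = ML0 * exp(-k * t)
ML = 101 * exp(-0.038 * 10)
ML = 101 * 0.6839
ML = 69.07 MU

69.07 MU


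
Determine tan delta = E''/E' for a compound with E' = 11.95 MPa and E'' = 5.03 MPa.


tan delta = E'' / E'
= 5.03 / 11.95
= 0.4209

tan delta = 0.4209


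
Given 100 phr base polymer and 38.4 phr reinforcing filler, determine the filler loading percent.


Filler % = filler / (rubber + filler) * 100
= 38.4 / (100 + 38.4) * 100
= 38.4 / 138.4 * 100
= 27.75%

27.75%


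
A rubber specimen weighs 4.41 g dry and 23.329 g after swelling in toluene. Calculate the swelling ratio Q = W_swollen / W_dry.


Q = W_swollen / W_dry
Q = 23.329 / 4.41
Q = 5.29

Q = 5.29


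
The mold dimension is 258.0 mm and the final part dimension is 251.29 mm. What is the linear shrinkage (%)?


Shrinkage = (mold - part) / mold * 100
= (258.0 - 251.29) / 258.0 * 100
= 6.71 / 258.0 * 100
= 2.6%

2.6%


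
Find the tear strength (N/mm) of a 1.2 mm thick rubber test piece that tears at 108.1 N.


Tear strength = force / thickness
= 108.1 / 1.2
= 90.08 N/mm

90.08 N/mm


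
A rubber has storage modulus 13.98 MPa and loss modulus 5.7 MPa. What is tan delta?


tan delta = E'' / E'
= 5.7 / 13.98
= 0.4077

tan delta = 0.4077


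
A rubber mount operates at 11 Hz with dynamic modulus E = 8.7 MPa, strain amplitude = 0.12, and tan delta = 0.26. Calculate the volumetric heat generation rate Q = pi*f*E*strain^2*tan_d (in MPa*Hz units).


Q = pi * f * E * strain^2 * tan_d
= pi * 11 * 8.7 * 0.12^2 * 0.26
= pi * 11 * 8.7 * 0.0144 * 0.26
= 1.1256

Q = 1.1256


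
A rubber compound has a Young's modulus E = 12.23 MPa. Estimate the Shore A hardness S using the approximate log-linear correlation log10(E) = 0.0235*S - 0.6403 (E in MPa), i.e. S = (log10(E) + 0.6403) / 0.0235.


log10(E) = 0.0235*S - 0.6403  =>  S = (log10(E) + 0.6403) / 0.0235
log10(12.23) = 1.087426
S = (1.087426 + 0.6403) / 0.0235 = 1.727726 / 0.0235
S = 73.5

Shore A = 73.5


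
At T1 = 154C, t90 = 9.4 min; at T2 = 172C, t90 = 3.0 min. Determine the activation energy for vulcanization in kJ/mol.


T1 = 427.15 K, T2 = 445.15 K
1/T1 - 1/T2 = 9.4664e-05
ln(t1/t2) = ln(9.4/3.0) = 1.1421
Ea = 8.314 * 1.1421 / 9.4664e-05 = 100306.1235 J/mol
Ea = 100.31 kJ/mol

100.31 kJ/mol
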